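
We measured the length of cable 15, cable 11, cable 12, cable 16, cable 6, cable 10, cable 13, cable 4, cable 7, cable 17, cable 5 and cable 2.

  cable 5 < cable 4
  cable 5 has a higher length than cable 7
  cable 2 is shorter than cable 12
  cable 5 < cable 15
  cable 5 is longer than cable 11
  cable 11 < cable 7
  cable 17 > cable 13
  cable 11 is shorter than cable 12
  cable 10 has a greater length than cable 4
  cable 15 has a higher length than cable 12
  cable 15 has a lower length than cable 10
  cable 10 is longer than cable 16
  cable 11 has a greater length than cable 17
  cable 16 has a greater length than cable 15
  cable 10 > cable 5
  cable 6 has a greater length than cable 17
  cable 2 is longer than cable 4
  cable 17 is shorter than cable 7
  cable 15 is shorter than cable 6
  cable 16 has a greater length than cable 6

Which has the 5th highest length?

Chaining the given pairs: cable 13 < cable 17 < cable 11 < cable 7 < cable 5 < cable 4 < cable 2 < cable 12 < cable 15 < cable 6 < cable 16 < cable 10.
The 5th largest is cable 12.

cable 12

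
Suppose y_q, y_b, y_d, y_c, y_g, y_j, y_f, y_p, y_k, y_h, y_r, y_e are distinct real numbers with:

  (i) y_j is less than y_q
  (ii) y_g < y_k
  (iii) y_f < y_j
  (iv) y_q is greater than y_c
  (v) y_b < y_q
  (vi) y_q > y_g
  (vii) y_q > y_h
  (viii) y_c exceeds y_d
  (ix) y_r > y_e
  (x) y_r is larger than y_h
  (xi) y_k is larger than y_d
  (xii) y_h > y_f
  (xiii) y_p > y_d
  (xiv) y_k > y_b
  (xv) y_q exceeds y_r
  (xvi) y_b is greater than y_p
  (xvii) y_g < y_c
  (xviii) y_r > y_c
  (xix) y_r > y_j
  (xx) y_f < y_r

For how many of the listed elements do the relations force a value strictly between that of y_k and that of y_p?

1

The relations place y_p below y_k. An element lies strictly between them when it is forced above y_p and also forced below y_k.
Above y_p: {y_b, y_q}. Below y_k: {y_d, y_b, y_g}.
Intersection: {y_b} — 1.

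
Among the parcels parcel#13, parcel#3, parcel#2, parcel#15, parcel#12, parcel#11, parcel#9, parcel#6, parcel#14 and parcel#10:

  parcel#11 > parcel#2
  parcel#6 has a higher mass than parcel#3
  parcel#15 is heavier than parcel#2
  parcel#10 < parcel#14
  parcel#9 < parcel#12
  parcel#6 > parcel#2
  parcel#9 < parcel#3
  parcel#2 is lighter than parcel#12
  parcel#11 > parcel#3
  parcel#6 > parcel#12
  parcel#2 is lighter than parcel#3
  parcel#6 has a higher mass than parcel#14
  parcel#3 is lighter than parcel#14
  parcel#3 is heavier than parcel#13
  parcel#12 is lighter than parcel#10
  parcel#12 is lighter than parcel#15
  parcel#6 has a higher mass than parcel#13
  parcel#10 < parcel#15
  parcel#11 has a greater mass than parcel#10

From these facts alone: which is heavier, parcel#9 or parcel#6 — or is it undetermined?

parcel#9 < parcel#12 and parcel#12 < parcel#10 give parcel#9 < parcel#10.
With parcel#10 < parcel#14: parcel#9 < parcel#12 < parcel#10 < parcel#14.
Then parcel#14 < parcel#6 extends the chain to parcel#6.
So parcel#6 is heavier.

parcel#6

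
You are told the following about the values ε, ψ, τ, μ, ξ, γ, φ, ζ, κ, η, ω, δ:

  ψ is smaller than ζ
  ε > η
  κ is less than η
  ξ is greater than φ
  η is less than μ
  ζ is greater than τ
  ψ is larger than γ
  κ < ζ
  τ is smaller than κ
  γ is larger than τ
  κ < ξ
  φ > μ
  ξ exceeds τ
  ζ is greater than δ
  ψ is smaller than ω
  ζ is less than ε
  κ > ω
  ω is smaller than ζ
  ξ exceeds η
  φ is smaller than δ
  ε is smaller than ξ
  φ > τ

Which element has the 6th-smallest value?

η

The consecutive relations fix a unique order: τ < γ < ψ < ω < κ < η < μ < φ < δ < ζ < ε < ξ.
The 6th smallest is η.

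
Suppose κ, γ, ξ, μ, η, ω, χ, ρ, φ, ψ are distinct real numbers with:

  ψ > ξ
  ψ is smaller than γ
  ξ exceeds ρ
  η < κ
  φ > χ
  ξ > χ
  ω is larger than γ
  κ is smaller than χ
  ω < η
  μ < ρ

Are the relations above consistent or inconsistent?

inconsistent

We have χ < ξ stated directly, yet also ξ < ψ < γ < ω < η < κ < χ by chaining the others — so ξ < χ. Contradiction.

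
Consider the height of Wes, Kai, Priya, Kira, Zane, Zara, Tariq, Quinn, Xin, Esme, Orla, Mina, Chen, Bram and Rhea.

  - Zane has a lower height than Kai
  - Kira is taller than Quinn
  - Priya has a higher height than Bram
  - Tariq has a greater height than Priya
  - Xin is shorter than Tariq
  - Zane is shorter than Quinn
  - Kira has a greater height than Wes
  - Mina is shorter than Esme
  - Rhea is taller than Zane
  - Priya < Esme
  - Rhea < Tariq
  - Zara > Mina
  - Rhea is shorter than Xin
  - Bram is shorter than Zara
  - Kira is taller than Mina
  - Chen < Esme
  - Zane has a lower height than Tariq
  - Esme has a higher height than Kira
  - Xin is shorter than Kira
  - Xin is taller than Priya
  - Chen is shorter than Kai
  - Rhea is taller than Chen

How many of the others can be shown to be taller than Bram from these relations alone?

From Bram the given relations immediately reach Priya, Zara.
From those, Xin, Tariq, Esme — 5 in total.
From those, Kira — 6 in total.
Nothing else is reachable above Bram; 6 in all.

6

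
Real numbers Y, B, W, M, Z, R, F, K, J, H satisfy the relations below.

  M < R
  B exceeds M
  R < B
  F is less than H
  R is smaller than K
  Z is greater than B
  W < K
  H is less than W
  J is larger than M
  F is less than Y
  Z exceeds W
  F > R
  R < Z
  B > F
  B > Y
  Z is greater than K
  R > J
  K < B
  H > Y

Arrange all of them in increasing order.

Each adjacent pair is fixed by a given relation: M < J; J < R; R < F; F < Y; Y < H; H < W; W < K; K < B; B < Z. Chaining them end to end gives the full order.

M < J < R < F < Y < H < W < K < B < Z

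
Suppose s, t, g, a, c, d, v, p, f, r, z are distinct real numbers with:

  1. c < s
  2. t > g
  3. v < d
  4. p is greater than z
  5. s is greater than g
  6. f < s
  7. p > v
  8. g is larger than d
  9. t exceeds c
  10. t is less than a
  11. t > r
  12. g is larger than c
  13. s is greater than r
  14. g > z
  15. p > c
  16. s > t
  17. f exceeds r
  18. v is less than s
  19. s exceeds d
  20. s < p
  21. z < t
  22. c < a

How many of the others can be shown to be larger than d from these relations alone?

Directly above d: g, s.
One step further: t, p (4 so far).
One step further: a (5 so far).
Nothing else is reachable above d; 5 in all.

5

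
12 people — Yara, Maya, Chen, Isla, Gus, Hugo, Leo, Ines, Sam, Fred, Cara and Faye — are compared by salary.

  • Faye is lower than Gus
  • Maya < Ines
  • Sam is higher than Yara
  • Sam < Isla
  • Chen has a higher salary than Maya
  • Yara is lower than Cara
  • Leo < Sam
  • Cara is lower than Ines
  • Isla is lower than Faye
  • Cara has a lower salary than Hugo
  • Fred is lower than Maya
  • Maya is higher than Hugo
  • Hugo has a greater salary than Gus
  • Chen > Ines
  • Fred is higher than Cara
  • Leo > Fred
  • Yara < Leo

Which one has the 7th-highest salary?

Chaining the given pairs: Yara < Cara < Fred < Leo < Sam < Isla < Faye < Gus < Hugo < Maya < Ines < Chen.
The 7th largest is Isla.

Isla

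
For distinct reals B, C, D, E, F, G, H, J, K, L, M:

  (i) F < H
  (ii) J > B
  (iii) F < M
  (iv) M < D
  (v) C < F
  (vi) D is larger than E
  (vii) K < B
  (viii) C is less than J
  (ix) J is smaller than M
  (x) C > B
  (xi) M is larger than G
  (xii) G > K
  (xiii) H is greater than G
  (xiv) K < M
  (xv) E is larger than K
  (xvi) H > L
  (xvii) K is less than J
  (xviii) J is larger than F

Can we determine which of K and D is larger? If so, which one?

D

Chaining the given relations: K < B < C < J < M < D.
So D is larger.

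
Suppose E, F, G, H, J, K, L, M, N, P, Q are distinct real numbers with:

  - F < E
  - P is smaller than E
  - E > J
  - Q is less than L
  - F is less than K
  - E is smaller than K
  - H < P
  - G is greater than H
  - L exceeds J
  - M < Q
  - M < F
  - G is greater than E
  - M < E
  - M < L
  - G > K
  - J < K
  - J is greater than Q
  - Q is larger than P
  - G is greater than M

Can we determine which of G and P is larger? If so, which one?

G

The relevant relations are P < Q; Q < J; J < E; E < K; K < G.
Together: P < Q < J < E < K < G.
So G is larger.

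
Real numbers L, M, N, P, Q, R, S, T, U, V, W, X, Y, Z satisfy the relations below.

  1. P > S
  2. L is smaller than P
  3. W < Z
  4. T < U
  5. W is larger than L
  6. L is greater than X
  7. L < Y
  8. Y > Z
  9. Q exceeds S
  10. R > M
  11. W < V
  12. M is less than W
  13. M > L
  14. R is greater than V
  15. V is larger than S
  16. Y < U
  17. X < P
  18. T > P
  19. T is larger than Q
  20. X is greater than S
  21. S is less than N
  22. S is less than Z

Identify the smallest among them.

S

X is not least since S < X; L is not least since X < L; M is not least since L < M; Q is not least since S < Q; W is not least since L < W; P is not least since X < P; V is not least since W < V; N is not least since S < N; Z is not least since W < Z; R is not least since M < R; Y is not least since Z < Y; T is not least since P < T; U is not least since T < U.
Only S has nothing below it, so S is the smallest.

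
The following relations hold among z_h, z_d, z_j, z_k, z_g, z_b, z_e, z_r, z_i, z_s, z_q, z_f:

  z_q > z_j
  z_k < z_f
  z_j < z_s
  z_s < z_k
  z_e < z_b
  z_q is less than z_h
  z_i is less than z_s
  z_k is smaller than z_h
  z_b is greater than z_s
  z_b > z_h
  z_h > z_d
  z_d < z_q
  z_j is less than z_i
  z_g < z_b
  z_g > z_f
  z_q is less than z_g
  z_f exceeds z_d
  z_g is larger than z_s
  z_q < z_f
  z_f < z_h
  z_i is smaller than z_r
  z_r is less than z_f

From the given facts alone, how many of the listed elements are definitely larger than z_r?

4

The elements the relations force above z_r are z_f, z_g, z_h, z_b — no chain reaches any other.
That is 4.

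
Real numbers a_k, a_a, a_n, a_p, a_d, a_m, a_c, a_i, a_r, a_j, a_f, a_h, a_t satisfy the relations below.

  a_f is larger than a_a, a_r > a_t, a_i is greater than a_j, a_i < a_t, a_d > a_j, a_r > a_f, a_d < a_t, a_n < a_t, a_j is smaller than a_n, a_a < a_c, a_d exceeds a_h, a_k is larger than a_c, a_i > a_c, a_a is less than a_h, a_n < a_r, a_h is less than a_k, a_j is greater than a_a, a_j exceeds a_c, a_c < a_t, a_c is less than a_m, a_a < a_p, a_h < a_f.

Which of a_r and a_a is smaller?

a_a

a_a < a_c < a_j < a_i < a_t < a_r, by transitivity through a_c, a_j, a_i, a_t.
So a_a < a_r; a_a is the smaller of the two.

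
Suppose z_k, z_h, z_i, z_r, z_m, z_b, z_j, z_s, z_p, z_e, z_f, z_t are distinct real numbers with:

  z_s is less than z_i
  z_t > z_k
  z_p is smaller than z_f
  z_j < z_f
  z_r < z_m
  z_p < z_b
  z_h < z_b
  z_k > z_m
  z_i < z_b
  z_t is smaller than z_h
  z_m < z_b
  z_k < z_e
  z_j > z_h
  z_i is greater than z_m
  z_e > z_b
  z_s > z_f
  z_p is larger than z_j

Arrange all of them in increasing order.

z_r < z_m < z_k < z_t < z_h < z_j < z_p < z_f < z_s < z_i < z_b < z_e

Nothing is placed below z_r, so it is least; from there z_r < z_m; z_m < z_k; z_k < z_t; z_t < z_h; z_h < z_j; z_j < z_p; z_p < z_f; z_f < z_s; z_s < z_i; z_i < z_b; z_b < z_e, each given directly.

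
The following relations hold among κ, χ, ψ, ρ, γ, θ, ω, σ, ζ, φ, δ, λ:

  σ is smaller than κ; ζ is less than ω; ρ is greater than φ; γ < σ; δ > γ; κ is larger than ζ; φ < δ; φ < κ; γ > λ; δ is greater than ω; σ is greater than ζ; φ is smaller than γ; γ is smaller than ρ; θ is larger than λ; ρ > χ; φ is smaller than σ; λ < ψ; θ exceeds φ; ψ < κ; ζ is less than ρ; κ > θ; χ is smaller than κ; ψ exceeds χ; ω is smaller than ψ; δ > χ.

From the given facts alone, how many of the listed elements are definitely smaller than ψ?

From ψ the given relations immediately reach λ, ω, χ.
From those, ζ — 4 in total.
Nothing else is reachable below ψ; 4 in all.

4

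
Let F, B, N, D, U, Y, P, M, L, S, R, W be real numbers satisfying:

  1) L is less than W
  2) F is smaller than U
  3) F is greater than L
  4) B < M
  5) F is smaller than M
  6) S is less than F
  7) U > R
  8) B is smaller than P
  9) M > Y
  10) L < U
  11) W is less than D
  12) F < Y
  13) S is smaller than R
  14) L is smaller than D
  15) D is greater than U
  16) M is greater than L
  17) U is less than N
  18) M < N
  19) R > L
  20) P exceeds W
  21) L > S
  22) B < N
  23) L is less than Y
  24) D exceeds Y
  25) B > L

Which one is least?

L is not least since S < L; F is not least since S < F; R is not least since L < R; W is not least since L < W; B is not least since L < B; U is not least since L < U; Y is not least since F < Y; D is not least since U < D; M is not least since L < M; N is not least since B < N; P is not least since W < P.
Only S has nothing below it, so S is the least.

S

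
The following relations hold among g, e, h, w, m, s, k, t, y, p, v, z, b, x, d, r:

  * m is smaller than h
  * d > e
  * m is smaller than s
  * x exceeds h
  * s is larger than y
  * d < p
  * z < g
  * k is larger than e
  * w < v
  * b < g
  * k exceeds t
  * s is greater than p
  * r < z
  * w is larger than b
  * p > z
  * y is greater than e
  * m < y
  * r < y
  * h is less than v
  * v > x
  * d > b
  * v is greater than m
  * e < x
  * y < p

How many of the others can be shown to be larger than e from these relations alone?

The elements the relations force above e are y, d, p, k, x, s, v — no chain reaches any other.
That is 7.

7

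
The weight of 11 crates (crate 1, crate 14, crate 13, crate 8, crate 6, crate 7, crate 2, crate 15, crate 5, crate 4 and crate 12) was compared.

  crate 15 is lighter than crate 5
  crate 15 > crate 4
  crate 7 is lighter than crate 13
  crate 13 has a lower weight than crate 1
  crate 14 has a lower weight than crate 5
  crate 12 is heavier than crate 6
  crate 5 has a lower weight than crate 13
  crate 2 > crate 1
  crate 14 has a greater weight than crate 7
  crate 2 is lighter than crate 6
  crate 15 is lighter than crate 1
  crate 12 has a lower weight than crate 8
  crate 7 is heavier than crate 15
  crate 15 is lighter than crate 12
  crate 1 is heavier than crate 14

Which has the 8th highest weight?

crate 14

Piecing the relations together gives one ordering: crate 4 < crate 15 < crate 7 < crate 14 < crate 5 < crate 13 < crate 1 < crate 2 < crate 6 < crate 12 < crate 8.
Counting 8 from the largest end gives crate 14.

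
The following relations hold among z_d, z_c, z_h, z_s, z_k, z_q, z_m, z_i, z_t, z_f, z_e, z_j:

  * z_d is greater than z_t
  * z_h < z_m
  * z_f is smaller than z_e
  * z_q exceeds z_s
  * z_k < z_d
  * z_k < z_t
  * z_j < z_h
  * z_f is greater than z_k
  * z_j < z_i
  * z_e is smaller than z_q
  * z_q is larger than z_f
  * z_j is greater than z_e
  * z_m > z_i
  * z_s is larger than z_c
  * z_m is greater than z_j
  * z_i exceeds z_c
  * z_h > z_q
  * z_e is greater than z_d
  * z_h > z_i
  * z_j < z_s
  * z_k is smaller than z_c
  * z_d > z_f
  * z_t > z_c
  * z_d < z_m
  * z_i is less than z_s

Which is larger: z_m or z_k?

z_m

Chaining the given relations: z_k < z_f < z_d < z_e < z_j < z_i < z_s < z_q < z_h < z_m.
So z_k < z_m; z_m is the larger of the two.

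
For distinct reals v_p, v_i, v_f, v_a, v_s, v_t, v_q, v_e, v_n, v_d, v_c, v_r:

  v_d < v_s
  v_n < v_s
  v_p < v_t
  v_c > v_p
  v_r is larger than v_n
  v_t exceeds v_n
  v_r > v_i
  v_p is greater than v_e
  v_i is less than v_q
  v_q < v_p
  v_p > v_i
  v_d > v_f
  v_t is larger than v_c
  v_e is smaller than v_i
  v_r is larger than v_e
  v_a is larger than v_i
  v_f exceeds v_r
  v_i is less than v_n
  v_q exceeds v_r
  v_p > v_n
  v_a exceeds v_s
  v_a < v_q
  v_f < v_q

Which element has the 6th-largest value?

v_s

Piecing the relations together gives one ordering: v_e < v_i < v_n < v_r < v_f < v_d < v_s < v_a < v_q < v_p < v_c < v_t.
Counting 6 from the largest end gives v_s.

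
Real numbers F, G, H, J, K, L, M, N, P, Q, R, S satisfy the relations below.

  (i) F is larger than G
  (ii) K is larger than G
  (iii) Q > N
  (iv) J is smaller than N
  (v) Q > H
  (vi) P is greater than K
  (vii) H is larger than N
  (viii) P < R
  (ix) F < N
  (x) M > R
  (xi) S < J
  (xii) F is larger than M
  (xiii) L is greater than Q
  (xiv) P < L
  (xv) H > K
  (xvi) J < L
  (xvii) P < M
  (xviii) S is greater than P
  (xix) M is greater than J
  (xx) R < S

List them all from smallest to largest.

G < K < P < R < S < J < M < F < N < H < Q < L

Each adjacent pair is fixed by a given relation: G < K; K < P; P < R; R < S; S < J; J < M; M < F; F < N; N < H; H < Q; Q < L. Chaining them end to end gives the full order.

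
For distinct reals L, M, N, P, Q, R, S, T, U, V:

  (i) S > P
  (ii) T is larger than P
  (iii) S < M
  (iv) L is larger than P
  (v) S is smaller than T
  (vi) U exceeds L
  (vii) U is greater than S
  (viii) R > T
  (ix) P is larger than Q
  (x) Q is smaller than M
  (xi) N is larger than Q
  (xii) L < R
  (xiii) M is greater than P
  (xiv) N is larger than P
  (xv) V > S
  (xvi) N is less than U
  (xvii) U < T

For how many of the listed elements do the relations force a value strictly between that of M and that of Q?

2

The relations place Q below M. An element lies strictly between them when it is forced above Q and also forced below M.
Above Q: {P, S, L, N, U, T, V, R}. Below M: {P, S}.
Intersection: {P, S} — 2.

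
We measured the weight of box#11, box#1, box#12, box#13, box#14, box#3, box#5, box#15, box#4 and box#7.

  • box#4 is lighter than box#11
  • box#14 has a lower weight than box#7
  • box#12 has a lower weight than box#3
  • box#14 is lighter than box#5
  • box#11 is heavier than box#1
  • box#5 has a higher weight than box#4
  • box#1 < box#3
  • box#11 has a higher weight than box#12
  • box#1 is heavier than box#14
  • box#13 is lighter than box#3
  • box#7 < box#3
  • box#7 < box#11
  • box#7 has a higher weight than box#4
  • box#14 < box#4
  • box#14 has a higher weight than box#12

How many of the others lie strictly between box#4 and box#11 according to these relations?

1

Chaining upward from box#4 reaches: box#7, box#5, box#3.
Chaining downward from box#11 reaches: box#12, box#14, box#1, box#7.
Strictly between box#4 and box#11 are those in both lists: box#7 — 1 element.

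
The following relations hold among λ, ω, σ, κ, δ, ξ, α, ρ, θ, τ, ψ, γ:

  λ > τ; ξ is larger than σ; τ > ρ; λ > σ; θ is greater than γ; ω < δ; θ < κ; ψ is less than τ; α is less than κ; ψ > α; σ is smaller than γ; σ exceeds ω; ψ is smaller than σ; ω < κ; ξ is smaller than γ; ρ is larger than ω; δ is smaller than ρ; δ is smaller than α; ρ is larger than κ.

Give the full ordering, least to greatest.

ω < δ < α < ψ < σ < ξ < γ < θ < κ < ρ < τ < λ

Nothing is placed below ω, so it is least; from there ω < δ; δ < α; α < ψ; ψ < σ; σ < ξ; ξ < γ; γ < θ; θ < κ; κ < ρ; ρ < τ; τ < λ, each given directly.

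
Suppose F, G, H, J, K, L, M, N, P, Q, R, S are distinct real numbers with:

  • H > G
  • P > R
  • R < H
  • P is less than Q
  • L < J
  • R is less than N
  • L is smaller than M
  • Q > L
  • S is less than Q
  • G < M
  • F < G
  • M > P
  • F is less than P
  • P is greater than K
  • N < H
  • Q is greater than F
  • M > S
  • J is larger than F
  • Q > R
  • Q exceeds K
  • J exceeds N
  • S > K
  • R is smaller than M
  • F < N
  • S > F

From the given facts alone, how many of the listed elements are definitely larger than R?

Directly above R: P, Q, M, N, H.
One step further: J (6 so far).
Nothing else is reachable above R; 6 in all.

6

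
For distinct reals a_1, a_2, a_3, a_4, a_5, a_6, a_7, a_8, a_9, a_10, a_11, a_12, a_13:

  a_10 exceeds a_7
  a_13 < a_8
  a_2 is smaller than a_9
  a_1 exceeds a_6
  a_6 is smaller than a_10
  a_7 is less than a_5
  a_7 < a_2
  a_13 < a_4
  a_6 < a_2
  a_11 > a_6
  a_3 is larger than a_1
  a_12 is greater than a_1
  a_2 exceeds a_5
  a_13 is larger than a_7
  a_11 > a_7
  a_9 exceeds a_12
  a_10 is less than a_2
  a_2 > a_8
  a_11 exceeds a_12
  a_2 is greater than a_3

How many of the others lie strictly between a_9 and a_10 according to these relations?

The relations place a_10 below a_9. An element lies strictly between them when it is forced above a_10 and also forced below a_9.
Above a_10: {a_2}. Below a_9: {a_6, a_7, a_1, a_13, a_12, a_5, a_8, a_3, a_2}.
Intersection: {a_2} — 1.

1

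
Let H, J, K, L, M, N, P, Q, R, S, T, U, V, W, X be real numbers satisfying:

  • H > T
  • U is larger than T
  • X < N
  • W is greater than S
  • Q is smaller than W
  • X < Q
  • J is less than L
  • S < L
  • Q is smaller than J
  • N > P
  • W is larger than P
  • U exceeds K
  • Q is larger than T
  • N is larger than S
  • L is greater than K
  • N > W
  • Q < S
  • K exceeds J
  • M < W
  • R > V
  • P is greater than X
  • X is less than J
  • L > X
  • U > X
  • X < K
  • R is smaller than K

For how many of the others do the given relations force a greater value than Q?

7

The elements the relations force above Q are S, J, K, U, L, W, N — no chain reaches any other.
That is 7.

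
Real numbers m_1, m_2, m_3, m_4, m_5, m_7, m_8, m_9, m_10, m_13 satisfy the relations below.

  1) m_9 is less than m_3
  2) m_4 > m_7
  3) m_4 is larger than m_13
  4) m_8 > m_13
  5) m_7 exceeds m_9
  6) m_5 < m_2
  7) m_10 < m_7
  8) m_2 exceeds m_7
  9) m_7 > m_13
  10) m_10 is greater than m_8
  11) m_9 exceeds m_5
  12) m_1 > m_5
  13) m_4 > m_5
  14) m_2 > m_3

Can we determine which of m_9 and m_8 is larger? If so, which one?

undetermined

Following every chain through m_9: above m_9 we get m_7, m_3, m_2, m_4; below m_9 we get m_5.
m_8 is not reached, and no chain runs the other way from m_8 to m_9.
So the given relations leave the order of m_9 and m_8 undetermined.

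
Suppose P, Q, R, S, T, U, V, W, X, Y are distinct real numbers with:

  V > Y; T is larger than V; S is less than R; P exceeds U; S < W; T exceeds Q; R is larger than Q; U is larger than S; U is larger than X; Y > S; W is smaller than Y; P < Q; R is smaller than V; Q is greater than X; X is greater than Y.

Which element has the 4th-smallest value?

X

The consecutive relations fix a unique order: S < W < Y < X < U < P < Q < R < V < T.
The 4th smallest is X.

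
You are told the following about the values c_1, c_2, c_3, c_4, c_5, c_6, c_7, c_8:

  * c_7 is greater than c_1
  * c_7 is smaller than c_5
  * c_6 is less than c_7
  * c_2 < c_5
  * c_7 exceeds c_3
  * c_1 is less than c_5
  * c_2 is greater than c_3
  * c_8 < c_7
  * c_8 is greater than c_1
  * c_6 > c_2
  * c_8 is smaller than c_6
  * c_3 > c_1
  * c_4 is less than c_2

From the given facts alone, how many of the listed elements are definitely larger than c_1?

Directly above c_1: c_3, c_8, c_7, c_5.
One step further: c_2, c_6 (6 so far).
Nothing else is reachable above c_1; 6 in all.

6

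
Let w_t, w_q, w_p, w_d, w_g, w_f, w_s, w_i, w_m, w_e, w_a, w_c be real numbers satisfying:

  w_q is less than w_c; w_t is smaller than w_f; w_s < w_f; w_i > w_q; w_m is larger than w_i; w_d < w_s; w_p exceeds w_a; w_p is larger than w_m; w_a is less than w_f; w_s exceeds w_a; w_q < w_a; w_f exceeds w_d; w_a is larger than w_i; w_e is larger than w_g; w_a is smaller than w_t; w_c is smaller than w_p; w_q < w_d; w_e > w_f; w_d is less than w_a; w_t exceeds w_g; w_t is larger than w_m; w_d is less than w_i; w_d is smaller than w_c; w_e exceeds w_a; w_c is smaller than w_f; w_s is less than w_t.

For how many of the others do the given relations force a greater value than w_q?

Directly above w_q: w_d, w_i, w_c, w_a.
One step further: w_m, w_p, w_s, w_t, w_f, w_e (10 so far).
Nothing else is reachable above w_q; 10 in all.

10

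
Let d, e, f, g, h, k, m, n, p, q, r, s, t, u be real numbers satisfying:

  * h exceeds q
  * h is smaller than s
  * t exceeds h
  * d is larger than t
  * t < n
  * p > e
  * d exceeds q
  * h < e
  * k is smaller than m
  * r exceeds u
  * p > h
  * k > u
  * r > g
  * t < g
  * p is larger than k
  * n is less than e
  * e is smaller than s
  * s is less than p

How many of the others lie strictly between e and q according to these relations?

The relations place q below e. An element lies strictly between them when it is forced above q and also forced below e.
Above q: {h, t, n, g, s, d, p, r}. Below e: {h, t, n}.
Intersection: {h, t, n} — 3.

3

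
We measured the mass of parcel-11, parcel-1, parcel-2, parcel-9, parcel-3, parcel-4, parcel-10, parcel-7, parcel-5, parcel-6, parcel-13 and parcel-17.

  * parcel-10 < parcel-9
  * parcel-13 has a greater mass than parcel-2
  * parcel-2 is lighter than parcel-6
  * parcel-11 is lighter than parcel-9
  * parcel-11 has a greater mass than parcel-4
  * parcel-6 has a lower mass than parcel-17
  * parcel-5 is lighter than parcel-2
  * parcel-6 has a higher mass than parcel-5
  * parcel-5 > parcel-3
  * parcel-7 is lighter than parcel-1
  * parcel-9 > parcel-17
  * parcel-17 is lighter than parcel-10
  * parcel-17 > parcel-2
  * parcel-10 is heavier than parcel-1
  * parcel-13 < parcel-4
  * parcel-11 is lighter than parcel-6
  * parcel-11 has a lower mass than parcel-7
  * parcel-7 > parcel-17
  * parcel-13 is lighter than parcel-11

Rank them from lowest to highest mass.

parcel-3 < parcel-5 < parcel-2 < parcel-13 < parcel-4 < parcel-11 < parcel-6 < parcel-17 < parcel-7 < parcel-1 < parcel-10 < parcel-9

The consecutive links are each given: parcel-3 < parcel-5; parcel-5 < parcel-2; parcel-2 < parcel-13; parcel-13 < parcel-4; parcel-4 < parcel-11; parcel-11 < parcel-6; parcel-6 < parcel-17; parcel-17 < parcel-7; parcel-7 < parcel-1; parcel-1 < parcel-10; parcel-10 < parcel-9.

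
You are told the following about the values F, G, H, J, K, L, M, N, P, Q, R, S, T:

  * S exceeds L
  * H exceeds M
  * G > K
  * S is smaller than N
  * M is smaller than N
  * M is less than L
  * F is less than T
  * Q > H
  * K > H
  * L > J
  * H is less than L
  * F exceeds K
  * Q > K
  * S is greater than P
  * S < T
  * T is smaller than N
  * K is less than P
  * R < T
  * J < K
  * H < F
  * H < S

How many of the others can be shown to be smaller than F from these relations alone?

4

Directly below F: H, K.
One step further: M, J (4 so far).
No other element is forced below F by the given relations, so the count is 4.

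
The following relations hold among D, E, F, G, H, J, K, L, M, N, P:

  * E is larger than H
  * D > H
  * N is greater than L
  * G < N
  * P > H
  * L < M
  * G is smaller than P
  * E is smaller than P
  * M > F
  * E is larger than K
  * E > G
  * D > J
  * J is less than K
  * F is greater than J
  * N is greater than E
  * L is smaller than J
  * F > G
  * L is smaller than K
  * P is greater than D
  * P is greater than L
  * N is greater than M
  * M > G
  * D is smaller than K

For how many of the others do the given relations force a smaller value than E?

Directly below E: G, H, K.
One step further: L, J, D (6 so far).
No other element is forced below E by the given relations, so the count is 6.

6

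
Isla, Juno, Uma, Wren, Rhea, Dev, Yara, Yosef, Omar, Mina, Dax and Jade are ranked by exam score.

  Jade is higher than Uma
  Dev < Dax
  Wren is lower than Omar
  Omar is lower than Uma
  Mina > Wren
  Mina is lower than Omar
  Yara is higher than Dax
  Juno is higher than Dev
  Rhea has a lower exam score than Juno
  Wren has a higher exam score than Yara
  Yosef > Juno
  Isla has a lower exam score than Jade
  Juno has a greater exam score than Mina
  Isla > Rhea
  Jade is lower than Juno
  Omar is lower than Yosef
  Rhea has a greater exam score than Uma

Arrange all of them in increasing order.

Each adjacent pair is fixed by a given relation: Dev < Dax; Dax < Yara; Yara < Wren; Wren < Mina; Mina < Omar; Omar < Uma; Uma < Rhea; Rhea < Isla; Isla < Jade; Jade < Juno; Juno < Yosef. Chaining them end to end gives the full order.

Dev < Dax < Yara < Wren < Mina < Omar < Uma < Rhea < Isla < Jade < Juno < Yosef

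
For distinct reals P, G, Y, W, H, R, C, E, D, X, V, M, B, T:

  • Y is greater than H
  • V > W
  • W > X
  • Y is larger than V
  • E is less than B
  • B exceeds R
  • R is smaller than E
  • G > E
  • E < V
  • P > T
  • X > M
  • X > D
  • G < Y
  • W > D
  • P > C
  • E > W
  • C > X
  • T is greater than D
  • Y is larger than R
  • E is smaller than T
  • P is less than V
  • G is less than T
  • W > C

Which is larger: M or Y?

The relevant relations are M < X; X < C; C < W; W < E; E < G; G < T; T < P; P < V; V < Y.
Chaining these gives M < X < C < W < E < G < T < P < V < Y.
So M < Y; Y is the larger of the two.

Y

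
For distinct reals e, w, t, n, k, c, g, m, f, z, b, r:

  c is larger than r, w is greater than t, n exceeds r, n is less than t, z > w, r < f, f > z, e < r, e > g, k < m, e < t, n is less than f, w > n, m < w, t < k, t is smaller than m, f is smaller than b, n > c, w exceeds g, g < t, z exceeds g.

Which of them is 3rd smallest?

Piecing the relations together gives one ordering: g < e < r < c < n < t < k < m < w < z < f < b.
Counting 3 from the smallest end gives r.

r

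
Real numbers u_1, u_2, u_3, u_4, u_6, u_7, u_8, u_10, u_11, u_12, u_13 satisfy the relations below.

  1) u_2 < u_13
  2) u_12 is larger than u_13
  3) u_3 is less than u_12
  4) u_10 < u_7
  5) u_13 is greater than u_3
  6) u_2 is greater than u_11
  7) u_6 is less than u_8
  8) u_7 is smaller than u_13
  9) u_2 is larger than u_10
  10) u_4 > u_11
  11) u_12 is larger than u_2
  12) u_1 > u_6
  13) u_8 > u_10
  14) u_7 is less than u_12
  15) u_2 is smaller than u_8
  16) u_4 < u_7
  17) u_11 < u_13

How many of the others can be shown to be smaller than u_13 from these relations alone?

6

Directly below u_13: u_11, u_7, u_2, u_3.
One step further: u_4, u_10 (6 so far).
Nothing else is reachable below u_13; 6 in all.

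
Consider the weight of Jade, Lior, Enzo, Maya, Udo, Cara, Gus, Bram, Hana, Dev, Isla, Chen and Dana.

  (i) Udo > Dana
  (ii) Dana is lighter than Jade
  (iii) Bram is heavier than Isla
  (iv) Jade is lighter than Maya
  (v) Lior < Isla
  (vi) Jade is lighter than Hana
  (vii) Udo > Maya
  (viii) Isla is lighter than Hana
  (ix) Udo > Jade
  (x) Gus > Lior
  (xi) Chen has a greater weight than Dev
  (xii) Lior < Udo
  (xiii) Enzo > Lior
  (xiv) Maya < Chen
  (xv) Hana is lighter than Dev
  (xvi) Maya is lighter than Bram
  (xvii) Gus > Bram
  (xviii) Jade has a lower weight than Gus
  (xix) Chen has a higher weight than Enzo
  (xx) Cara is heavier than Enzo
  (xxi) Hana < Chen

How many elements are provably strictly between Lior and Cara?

1

Chaining upward from Lior reaches: Isla, Enzo, Hana, Bram, Gus, Dev, Udo, Chen.
Chaining downward from Cara reaches: Enzo.
Strictly between Lior and Cara are those in both lists: Enzo — 1 element.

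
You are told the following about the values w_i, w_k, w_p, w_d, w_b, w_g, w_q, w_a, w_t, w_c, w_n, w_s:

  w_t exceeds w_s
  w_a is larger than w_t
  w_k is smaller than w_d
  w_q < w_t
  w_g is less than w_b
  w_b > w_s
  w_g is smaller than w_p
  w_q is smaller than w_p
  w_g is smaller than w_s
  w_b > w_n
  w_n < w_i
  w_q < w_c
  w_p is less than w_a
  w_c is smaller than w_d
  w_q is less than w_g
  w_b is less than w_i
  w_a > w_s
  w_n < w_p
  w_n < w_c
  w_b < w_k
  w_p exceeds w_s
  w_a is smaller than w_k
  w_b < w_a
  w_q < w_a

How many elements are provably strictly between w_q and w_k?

Chaining upward from w_q reaches: w_c, w_g, w_s, w_b, w_p, w_t, w_i, w_a, w_d.
Chaining downward from w_k reaches: w_n, w_g, w_s, w_b, w_p, w_t, w_a.
Strictly between w_q and w_k are those in both lists: w_g, w_s, w_b, w_p, w_t, w_a — 6 elements.

6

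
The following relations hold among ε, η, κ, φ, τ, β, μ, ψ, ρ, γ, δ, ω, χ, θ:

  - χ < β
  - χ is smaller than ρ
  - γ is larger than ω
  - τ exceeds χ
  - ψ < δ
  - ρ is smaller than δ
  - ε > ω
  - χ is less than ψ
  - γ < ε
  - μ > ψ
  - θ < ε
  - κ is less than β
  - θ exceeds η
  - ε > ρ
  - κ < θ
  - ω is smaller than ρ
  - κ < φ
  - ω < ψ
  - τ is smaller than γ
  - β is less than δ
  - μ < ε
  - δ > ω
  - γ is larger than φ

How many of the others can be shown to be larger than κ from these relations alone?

From κ the given relations immediately reach θ, β, φ.
From those, γ, δ, ε — 6 in total.
Nothing else is reachable above κ; 6 in all.

6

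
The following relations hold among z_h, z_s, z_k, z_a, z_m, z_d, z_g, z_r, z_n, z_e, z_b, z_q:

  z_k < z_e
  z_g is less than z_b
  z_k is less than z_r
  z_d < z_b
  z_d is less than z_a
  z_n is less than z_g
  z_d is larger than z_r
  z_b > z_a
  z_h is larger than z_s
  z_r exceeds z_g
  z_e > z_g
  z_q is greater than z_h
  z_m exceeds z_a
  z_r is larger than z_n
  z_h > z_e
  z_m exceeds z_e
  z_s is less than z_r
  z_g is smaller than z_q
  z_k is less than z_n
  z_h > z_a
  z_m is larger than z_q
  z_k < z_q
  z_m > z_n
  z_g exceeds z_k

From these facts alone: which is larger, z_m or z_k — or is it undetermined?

z_m

z_k < z_n and z_n < z_g give z_k < z_g.
Then z_g < z_r extends the chain to z_r.
With z_r < z_d: z_k < z_n < z_g < z_r < z_d.
Then z_d < z_a extends the chain to z_a.
Then z_a < z_h extends the chain to z_h.
Then z_h < z_q extends the chain to z_q.
Then z_q < z_m extends the chain to z_m.
So z_m is larger.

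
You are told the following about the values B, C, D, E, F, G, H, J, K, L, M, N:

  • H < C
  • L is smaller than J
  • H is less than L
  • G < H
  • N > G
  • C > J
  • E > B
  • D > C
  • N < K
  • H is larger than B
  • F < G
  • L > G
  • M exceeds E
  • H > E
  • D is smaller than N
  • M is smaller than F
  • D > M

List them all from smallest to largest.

B < E < M < F < G < H < L < J < C < D < N < K

Each adjacent pair is fixed by a given relation: B < E; E < M; M < F; F < G; G < H; H < L; L < J; J < C; C < D; D < N; N < K. Chaining them end to end gives the full order.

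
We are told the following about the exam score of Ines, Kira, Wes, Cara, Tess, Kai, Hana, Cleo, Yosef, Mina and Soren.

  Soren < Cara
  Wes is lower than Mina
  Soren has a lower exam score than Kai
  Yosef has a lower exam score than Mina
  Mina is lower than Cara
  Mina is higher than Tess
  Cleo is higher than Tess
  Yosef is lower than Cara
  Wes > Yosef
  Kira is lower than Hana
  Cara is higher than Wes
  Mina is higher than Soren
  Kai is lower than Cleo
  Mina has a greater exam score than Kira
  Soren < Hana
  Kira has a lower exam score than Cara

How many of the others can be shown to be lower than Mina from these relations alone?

Directly below Mina: Kira, Soren, Yosef, Wes, Tess.
No other element is forced below Mina by the given relations, so the count is 5.

5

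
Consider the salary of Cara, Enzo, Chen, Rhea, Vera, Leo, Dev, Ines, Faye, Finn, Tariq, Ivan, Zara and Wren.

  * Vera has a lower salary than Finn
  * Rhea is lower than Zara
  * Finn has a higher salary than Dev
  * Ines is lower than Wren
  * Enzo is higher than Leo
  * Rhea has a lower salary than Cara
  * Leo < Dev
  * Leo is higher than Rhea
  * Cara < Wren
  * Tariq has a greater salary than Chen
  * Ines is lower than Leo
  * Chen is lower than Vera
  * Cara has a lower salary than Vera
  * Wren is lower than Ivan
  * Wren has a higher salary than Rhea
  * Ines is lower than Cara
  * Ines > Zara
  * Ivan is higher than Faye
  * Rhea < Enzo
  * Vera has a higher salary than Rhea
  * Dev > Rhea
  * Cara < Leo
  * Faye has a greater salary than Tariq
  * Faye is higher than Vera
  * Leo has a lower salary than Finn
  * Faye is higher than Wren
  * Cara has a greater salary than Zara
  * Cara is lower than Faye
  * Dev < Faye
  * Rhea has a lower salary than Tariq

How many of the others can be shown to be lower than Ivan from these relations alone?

From Ivan the given relations immediately reach Wren, Faye.
From those, Rhea, Ines, Cara, Tariq, Vera, Dev — 8 in total.
From those, Chen, Zara, Leo — 11 in total.
Nothing else is reachable below Ivan; 11 in all.

11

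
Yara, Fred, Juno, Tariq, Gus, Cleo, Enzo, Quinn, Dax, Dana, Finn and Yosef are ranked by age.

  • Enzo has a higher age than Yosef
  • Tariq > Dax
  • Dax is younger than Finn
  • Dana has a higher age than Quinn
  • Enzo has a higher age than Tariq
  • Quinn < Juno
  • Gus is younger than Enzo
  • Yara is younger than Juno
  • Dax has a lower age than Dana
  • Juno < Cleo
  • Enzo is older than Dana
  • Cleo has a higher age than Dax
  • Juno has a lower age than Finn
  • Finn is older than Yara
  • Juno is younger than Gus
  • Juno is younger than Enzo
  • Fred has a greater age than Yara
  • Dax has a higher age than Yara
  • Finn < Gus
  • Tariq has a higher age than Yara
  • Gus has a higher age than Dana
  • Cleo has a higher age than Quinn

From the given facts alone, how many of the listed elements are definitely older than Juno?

Directly above Juno: Finn, Gus, Enzo, Cleo.
No other element is forced above Juno by the given relations, so the count is 4.

4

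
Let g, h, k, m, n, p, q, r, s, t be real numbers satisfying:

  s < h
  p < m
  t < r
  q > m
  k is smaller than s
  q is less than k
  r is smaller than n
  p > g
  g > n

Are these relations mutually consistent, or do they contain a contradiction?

consistent

The single ordering t < r < n < g < p < m < q < k < s < h satisfies every listed relation, so no contradiction arises.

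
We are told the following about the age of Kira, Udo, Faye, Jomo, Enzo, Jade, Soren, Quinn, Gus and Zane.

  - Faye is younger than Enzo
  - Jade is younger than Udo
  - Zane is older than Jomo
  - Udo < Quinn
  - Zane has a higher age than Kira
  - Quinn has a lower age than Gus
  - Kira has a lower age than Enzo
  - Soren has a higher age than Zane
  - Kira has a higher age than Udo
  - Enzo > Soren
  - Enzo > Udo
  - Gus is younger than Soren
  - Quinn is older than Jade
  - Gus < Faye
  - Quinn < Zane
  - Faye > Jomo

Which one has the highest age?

Enzo

Chaining downward from Enzo: directly below it, Udo, Kira, Soren, Faye; then Jomo, Jade, Zane, Gus; then Quinn.
That covers every other element, and nothing is given above Enzo, so Enzo is the highest age.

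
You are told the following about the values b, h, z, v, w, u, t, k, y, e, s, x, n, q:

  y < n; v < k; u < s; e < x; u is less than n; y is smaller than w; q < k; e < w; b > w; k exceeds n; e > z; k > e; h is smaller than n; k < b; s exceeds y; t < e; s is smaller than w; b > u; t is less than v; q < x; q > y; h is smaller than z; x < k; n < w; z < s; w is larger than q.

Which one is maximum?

b

y is not greatest since y < s; h is not greatest since h < n; z is not greatest since z < s; q is not greatest since q < w; u is not greatest since u < n; t is not greatest since t < e; n is not greatest since n < k; s is not greatest since s < w; v is not greatest since v < k; e is not greatest since e < x; w is not greatest since w < b; x is not greatest since x < k; k is not greatest since k < b.
Only b has nothing above it, so b is the maximum.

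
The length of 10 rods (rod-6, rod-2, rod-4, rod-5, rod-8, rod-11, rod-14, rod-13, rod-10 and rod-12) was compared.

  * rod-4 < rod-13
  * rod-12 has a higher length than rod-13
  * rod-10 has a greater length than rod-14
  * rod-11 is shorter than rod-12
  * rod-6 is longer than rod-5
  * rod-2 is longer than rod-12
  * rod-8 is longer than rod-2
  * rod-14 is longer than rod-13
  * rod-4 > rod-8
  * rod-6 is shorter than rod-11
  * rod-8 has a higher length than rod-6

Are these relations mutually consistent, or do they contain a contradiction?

We have rod-13 < rod-12 stated directly, yet also rod-12 < rod-2 < rod-8 < rod-4 < rod-13 by chaining the others — so rod-12 < rod-13. Contradiction.

inconsistent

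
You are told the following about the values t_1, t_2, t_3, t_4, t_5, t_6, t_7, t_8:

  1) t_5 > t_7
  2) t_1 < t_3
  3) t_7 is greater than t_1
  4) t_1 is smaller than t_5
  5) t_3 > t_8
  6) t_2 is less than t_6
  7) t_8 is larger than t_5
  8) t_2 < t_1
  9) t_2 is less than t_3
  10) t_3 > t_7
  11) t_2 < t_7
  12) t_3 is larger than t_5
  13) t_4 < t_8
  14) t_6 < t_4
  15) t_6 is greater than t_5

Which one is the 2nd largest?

Chaining the given pairs: t_2 < t_1 < t_7 < t_5 < t_6 < t_4 < t_8 < t_3.
Counting 2 from the largest end gives t_8.

t_8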